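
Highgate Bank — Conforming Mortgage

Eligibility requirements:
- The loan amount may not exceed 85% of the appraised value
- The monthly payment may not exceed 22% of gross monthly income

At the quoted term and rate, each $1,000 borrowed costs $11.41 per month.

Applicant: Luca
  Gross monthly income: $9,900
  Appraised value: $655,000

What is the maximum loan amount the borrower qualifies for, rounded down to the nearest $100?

Payment cap: 22% × $9,900 = $2,178/month.
At $11.41 per $1,000, that supports 2,178/11.41 × 1,000 ≈ $190,885 → $190,800.
LTV cap: 85% × $655,000 = $556,750 → $556,700.
Binding constraint: payment-to-income.

$190,800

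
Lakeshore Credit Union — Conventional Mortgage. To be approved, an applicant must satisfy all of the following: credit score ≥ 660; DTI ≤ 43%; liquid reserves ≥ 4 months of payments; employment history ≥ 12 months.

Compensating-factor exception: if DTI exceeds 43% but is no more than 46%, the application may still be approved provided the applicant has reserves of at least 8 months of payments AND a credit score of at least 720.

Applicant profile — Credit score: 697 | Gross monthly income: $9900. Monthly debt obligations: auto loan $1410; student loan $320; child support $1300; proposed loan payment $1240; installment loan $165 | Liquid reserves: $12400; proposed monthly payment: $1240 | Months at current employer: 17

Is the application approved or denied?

Credit score 697 ≥ 660 (meets base)
Total debts = (1,410 + 320 + 1,300 + 1,240 + 165) = 4,435. DTI = 4,435/9,900 = 44.8% > 43% — standard DTI limit exceeded.
Reserves = 12,400/1,240 = 10.0 months ≥ 4
Employment 17 ≥ 12 months
DTI 44.8% is within the 43%–46% exception band; checking compensating factors.
Override check — reserves: 10.0 mo (ok); score: 697 (below 720).
Compensating-factor requirement not fully met.

Denied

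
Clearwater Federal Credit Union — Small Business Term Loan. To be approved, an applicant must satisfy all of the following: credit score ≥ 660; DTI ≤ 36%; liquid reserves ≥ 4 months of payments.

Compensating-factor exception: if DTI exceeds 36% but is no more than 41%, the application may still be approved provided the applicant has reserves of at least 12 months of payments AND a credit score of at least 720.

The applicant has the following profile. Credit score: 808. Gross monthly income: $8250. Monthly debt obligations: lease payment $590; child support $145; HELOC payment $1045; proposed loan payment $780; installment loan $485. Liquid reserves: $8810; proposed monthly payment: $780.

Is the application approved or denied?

Credit score 808 ≥ 660 (meets base)
Total debts = (590 + 145 + 1,045 + 780 + 485) = 3,045. DTI: 3,045 ÷ 8,250 = 36.9%, over the 36% base limit.
Reserves = 8,810/780 = 11.3 months ≥ 4
36.9% falls in the override range (36%–41%), so the compensating-factor test applies.
Override check — reserves: 11.3 mo (short of 12); score: 808 (ok).
Compensating-factor requirement not fully met.

Denied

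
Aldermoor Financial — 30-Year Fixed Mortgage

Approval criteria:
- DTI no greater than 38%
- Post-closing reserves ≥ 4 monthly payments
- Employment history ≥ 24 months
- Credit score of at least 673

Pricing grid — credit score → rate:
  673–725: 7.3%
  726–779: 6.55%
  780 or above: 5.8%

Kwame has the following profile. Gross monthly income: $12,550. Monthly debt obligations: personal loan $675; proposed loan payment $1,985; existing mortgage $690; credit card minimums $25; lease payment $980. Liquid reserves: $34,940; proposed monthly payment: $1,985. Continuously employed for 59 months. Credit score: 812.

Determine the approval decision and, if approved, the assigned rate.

Credit score 812 ≥ 673 (meets minimum)
Employment 59 ≥ 24 months
Total monthly debts = (675 + 1,985 + 690 + 25 + 980) = 4,355. Debt-to-income = 4,355/12,550 = 34.7% — meets 38% limit
Liquid reserves cover 34,940/1,985 = 17.6 months — ≥ 4 required
All requirements met. Score 812 falls in the 780 or above tier → 5.8%.

Approved at 5.8%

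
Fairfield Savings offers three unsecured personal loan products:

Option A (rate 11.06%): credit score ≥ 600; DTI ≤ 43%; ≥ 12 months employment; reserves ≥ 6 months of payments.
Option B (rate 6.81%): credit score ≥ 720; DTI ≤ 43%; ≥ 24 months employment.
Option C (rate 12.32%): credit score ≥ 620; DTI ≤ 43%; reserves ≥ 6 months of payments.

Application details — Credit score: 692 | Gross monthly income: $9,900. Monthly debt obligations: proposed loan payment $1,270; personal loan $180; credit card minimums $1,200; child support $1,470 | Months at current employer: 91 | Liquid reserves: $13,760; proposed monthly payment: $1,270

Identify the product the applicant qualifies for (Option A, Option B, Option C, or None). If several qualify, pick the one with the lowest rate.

Total debts = (1,270 + 180 + 1,200 + 1,470) = 4,120; DTI = 4,120/9,900 = 41.6%.
Reserves = 13,760/1,270 = 10.8 months.
Option A: score 692 ≥ 600; DTI 41.6% ≤ 43%; employment 91 ≥ 12 mo; reserves 10.8 ≥ 6 mo → qualifies.
Option B: score 692 < 720; DTI 41.6% ≤ 43%; employment 91 ≥ 24 mo → does not qualify.
Option C: score 692 ≥ 620; DTI 41.6% ≤ 43%; reserves 10.8 ≥ 6 mo → qualifies.
Qualifying: Option A, Option C. Lowest rate is 11.06% → Option A.

Option A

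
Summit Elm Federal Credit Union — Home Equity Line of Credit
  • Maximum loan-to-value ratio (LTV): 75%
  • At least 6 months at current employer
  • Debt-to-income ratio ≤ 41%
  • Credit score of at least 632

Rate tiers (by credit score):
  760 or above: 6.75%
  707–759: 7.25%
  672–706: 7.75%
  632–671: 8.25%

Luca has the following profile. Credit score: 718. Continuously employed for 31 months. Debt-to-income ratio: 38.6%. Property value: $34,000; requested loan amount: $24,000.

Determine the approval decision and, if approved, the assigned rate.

Credit score 718 ≥ 632 (meets minimum)
Employment 31 ≥ 6 months
LTV = 24,000/34,000 = 70.6% ≤ 75%
Debt-to-income 38.6% vs 41% cap — pass
All requirements met. Score 718 falls in the 707–759 tier → 7.25%.

Approved at 7.25%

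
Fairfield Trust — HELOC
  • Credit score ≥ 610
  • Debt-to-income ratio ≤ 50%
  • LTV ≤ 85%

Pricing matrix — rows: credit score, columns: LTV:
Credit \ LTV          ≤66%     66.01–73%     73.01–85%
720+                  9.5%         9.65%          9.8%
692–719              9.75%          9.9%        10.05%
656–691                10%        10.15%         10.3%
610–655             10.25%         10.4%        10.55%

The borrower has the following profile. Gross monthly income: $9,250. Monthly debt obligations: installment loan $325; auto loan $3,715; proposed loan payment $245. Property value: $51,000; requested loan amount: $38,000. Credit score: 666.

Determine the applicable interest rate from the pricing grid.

10.3%

Credit score 666 ≥ 610; Total monthly debts = (325 + 3,715 + 245) = 4,285. DTI = 4,285/9,250 = 46.3% ≤ 50%
LTV: 38,000 ÷ 51,000 = 74.5%, within 85% cap
Credit 666 → row 656–691; LTV 74.5% → column 73.01–85%. Grid cell → 10.3%.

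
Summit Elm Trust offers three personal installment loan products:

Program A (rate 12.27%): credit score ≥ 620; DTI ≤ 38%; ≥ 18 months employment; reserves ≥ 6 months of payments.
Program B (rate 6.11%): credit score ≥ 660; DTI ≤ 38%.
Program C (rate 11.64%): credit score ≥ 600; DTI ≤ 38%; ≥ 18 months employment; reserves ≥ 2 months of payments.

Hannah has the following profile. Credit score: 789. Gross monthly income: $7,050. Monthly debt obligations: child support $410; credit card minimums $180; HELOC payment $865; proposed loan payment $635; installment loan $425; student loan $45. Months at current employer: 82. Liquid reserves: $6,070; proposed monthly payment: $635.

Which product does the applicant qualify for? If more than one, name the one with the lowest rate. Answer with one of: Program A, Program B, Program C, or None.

Program B

Total debts = (410 + 180 + 865 + 635 + 425 + 45) = 2,560; DTI = 2,560/7,050 = 36.3%.
Reserves = 6,070/635 = 9.6 months.
Program A: score 789 ≥ 620; DTI 36.3% ≤ 38%; employment 82 ≥ 18 mo; reserves 9.6 ≥ 6 mo → qualifies.
Program B: score 789 ≥ 660; DTI 36.3% ≤ 38% → qualifies.
Program C: score 789 ≥ 600; DTI 36.3% ≤ 38%; employment 82 ≥ 18 mo; reserves 9.6 ≥ 2 mo → qualifies.
Qualifying: Program A, Program B, Program C. Lowest rate is 6.11% → Program B.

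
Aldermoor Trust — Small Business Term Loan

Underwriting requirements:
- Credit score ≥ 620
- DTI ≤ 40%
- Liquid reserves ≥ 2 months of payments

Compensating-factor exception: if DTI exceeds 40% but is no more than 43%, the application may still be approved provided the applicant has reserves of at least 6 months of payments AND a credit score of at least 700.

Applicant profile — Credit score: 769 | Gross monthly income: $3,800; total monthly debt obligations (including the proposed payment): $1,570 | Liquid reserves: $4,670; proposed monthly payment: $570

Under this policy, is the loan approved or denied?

Credit score 769 ≥ 620 (meets base)
DTI: 1,570 ÷ 3,800 = 41.3%, over the 40% base limit.
Liquid reserves cover 4,670/570 = 8.2 months — ≥ 2 required
DTI 41.3% is within the 40%–43% exception band; checking compensating factors.
Reserves 8.2 ≥ 6 months; credit score 769 ≥ 700.
Both override conditions satisfied; DTI exception granted.

Approved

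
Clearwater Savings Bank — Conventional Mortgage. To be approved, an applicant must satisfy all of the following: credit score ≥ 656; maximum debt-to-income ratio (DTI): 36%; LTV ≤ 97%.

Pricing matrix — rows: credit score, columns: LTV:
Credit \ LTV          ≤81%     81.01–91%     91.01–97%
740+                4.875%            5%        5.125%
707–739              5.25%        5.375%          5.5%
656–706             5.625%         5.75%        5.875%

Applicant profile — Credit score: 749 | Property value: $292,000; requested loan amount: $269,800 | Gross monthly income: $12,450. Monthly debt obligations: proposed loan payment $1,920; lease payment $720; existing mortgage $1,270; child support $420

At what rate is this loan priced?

5.125%

Credit score 749 ≥ 656; Total monthly debts = (1,920 + 720 + 1,270 + 420) = 4,330. DTI = 4,330/12,450 = 34.8% ≤ 36%
Loan-to-value = 269,800/292,000 = 92.4% — pass (97% max)
Score 749 is in the 740+ band; LTV 92.4% is in the 91.01–97% band → 5.125%.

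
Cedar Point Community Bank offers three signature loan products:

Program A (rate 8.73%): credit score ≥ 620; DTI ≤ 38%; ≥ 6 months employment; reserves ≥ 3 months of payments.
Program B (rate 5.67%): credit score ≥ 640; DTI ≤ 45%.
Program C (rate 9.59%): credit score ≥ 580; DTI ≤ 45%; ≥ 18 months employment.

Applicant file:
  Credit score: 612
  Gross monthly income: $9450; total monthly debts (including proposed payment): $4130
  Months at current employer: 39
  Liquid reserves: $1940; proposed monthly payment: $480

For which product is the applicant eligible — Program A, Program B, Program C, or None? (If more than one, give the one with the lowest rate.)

DTI = 4,130/9,450 = 43.7%.
Reserves = 1,940/480 = 4.0 months.
Program A: score 612 < 620; DTI 43.7% > 38%; employment 39 ≥ 6 mo; reserves 4.0 ≥ 3 mo → does not qualify.
Program B: score 612 < 640; DTI 43.7% ≤ 45% → does not qualify.
Program C: score 612 ≥ 580; DTI 43.7% ≤ 45%; employment 39 ≥ 18 mo → qualifies.

Program C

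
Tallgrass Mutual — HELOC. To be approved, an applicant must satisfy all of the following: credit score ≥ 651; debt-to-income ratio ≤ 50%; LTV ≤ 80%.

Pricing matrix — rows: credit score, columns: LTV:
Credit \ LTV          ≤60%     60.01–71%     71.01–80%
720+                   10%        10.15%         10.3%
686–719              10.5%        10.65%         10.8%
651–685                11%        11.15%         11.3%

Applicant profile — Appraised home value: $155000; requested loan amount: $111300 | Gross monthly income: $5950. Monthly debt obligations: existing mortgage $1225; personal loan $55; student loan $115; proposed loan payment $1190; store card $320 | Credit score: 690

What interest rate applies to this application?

10.8%

Credit score 690 ≥ 651; Total monthly debts = (1,225 + 55 + 115 + 1,190 + 320) = 2,905. DTI = 2,905/5,950 = 48.8% ≤ 50%
LTV: 111,300 ÷ 155,000 = 71.8%, within 80% cap
Credit 690 → row 686–719; LTV 71.8% → column 71.01–80%. Grid cell → 10.8%.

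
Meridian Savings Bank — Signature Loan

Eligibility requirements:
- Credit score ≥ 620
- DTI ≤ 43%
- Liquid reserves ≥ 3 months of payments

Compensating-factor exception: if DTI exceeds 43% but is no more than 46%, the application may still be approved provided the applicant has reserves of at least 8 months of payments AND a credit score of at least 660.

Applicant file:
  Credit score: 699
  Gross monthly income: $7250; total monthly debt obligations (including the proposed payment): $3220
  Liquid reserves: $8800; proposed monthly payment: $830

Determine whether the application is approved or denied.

Approved

Credit score 699 ≥ 620 (meets base)
DTI: 3,220 ÷ 7,250 = 44.4%, over the 43% base limit.
Liquid reserves cover 8,800/830 = 10.6 months — ≥ 3 required
DTI 44.4% is within the 43%–46% exception band; checking compensating factors.
Reserves 10.6 ≥ 8 months; credit score 699 ≥ 660.
Both compensating conditions met → exception applies.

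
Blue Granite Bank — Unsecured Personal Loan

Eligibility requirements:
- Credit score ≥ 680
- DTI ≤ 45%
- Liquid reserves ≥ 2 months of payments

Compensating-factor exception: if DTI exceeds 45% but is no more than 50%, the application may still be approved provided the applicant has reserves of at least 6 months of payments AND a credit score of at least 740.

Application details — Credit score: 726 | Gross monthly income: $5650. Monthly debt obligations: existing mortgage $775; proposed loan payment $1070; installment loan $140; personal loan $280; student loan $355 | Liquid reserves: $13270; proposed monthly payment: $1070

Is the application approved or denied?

Denied

Credit score 726 ≥ 680 (meets base)
Total debts = (775 + 1,070 + 140 + 280 + 355) = 2,620. DTI: 2,620 ÷ 5,650 = 46.4%, over the 45% base limit.
Reserves: 13,270 ÷ 1,070 = 12.4 months (meets 2-month minimum)
46.4% falls in the override range (45%–50%), so the compensating-factor test applies.
Override check — reserves: 12.4 mo (ok); score: 726 (below 740).
Compensating-factor requirement not fully met.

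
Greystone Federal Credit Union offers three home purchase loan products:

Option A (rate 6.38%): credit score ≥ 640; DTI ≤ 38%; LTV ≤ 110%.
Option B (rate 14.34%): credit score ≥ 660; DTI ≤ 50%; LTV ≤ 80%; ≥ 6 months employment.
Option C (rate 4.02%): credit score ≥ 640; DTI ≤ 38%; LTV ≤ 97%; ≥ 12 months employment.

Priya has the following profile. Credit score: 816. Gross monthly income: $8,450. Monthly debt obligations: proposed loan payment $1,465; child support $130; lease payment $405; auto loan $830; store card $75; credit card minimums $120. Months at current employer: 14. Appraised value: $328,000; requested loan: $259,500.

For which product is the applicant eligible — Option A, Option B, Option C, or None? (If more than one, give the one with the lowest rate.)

Option C

Total debts = (1,465 + 130 + 405 + 830 + 75 + 120) = 3,025; DTI = 3,025/8,450 = 35.8%.
LTV = 259,500/328,000 = 79.1%.
Option A: score 816 ≥ 640; DTI 35.8% ≤ 38%; LTV 79.1% ≤ 110% → qualifies.
Option B: score 816 ≥ 660; DTI 35.8% ≤ 50%; LTV 79.1% ≤ 80%; employment 14 ≥ 6 mo → qualifies.
Option C: score 816 ≥ 640; DTI 35.8% ≤ 38%; LTV 79.1% ≤ 97%; employment 14 ≥ 12 mo → qualifies.
Qualifying: Option A, Option B, Option C. Lowest rate is 4.02% → Option C.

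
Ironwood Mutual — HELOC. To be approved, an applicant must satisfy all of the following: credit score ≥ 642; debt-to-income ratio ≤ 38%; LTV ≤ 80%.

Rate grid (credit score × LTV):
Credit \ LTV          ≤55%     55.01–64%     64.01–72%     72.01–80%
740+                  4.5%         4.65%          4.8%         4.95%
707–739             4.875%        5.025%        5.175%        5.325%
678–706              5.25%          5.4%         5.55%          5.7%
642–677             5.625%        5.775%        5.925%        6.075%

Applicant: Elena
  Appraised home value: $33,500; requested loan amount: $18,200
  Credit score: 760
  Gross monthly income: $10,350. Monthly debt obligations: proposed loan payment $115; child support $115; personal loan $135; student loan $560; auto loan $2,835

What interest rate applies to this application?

4.5%

Credit score 760 ≥ 642; Total monthly debts = (115 + 115 + 135 + 560 + 2,835) = 3,760. Debt-to-income = 3,760/10,350 = 36.3% — meets 38% limit
Loan-to-value = 18,200/33,500 = 54.3% — pass (80% max)
Credit 760 → row 740+; LTV 54.3% → column ≤55%. Grid cell → 4.5%.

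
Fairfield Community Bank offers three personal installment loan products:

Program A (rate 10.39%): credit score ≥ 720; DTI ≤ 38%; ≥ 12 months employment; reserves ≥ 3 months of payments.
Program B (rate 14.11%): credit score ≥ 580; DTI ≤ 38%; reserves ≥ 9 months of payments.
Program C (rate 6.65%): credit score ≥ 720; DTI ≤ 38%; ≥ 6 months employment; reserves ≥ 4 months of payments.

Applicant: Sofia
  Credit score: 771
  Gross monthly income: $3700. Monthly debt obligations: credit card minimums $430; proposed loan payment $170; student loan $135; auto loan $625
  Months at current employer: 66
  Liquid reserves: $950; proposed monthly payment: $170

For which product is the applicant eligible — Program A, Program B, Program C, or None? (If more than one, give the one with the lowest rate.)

Program C

Total debts = (430 + 170 + 135 + 625) = 1,360; DTI = 1,360/3,700 = 36.8%.
Reserves = 950/170 = 5.6 months.
Program A: score 771 ≥ 720; DTI 36.8% ≤ 38%; employment 66 ≥ 12 mo; reserves 5.6 ≥ 3 mo → qualifies.
Program B: score 771 ≥ 580; DTI 36.8% ≤ 38%; reserves 5.6 < 9 mo → does not qualify.
Program C: score 771 ≥ 720; DTI 36.8% ≤ 38%; employment 66 ≥ 6 mo; reserves 5.6 ≥ 4 mo → qualifies.
Qualifying: Program A, Program C. Lowest rate is 6.65% → Program C.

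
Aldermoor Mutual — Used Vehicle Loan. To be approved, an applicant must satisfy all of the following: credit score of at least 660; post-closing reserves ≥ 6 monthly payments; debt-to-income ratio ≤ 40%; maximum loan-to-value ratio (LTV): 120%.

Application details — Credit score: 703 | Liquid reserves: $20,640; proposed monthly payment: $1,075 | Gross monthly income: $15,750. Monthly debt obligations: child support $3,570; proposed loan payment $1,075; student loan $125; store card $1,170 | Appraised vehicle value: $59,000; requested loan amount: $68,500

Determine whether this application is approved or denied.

Approved

Credit score 703 ≥ 660 (meets)
Liquid reserves cover 20,640/1,075 = 19.2 months — ≥ 6 required
Total monthly debts = (3,570 + 1,075 + 125 + 1,170) = 5,940. Debt-to-income = 5,940/15,750 = 37.7% — meets 40% limit
Loan-to-value = 68,500/59,000 = 116.1% — pass (120% max)
All criteria satisfied.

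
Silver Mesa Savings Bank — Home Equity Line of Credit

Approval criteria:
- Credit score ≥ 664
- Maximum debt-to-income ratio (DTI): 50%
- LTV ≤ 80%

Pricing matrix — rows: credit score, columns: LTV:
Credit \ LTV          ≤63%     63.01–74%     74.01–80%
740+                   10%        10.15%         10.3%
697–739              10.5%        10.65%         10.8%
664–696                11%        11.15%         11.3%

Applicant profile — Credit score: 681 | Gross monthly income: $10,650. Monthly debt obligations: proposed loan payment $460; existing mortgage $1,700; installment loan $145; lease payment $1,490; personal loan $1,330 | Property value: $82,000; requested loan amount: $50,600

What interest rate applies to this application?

Credit score 681 ≥ 664; Total monthly debts = (460 + 1,700 + 145 + 1,490 + 1,330) = 5,125. DTI: 5,125 ÷ 10,650 = 48.1%, within the 50% cap
Loan-to-value = 50,600/82,000 = 61.7% — pass (80% max)
Row: 681 falls in 664–696. Column: 61.7% falls in ≤63%. Rate = 11%.

11%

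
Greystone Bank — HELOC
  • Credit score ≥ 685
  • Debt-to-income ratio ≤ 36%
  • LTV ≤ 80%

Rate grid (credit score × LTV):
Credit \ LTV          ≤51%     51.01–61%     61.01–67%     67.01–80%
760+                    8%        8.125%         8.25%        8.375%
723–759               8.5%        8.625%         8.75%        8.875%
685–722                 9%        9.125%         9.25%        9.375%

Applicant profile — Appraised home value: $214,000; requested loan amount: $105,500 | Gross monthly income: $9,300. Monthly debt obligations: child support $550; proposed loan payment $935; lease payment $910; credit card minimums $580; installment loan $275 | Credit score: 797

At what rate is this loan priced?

8%

Credit score 797 ≥ 685; Total monthly debts = (550 + 935 + 910 + 580 + 275) = 3,250. DTI = 3,250/9,300 = 34.9% ≤ 36%
LTV: 105,500 ÷ 214,000 = 49.3%, within 80% cap
Row: 797 falls in 760+. Column: 49.3% falls in ≤51%. Rate = 8%.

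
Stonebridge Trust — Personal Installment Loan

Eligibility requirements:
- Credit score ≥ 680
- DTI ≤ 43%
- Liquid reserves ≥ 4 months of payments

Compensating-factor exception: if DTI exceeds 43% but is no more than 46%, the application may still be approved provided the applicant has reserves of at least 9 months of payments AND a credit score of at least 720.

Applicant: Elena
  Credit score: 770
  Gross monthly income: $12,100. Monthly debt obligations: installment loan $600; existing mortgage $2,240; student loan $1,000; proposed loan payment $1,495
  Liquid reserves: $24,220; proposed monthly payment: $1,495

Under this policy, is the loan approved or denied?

Approved

Credit score 770 ≥ 680 (meets base)
Total debts = (600 + 2,240 + 1,000 + 1,495) = 5,335. DTI: 5,335 ÷ 12,100 = 44.1%, over the 43% base limit.
Reserves = 24,220/1,495 = 16.2 months ≥ 4
DTI 44.1% is within the 43%–46% exception band; checking compensating factors.
Override check — reserves: 16.2 mo (ok); score: 770 (ok).
Both override conditions satisfied; DTI exception granted.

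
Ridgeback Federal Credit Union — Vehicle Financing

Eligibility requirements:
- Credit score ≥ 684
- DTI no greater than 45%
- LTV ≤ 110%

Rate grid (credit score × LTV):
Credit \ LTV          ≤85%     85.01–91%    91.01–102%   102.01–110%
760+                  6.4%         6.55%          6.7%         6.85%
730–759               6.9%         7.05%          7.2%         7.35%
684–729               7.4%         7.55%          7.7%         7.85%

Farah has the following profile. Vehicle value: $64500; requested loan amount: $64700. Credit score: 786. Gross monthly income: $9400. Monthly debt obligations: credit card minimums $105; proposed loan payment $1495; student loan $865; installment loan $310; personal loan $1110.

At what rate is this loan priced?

Credit score 786 ≥ 684; Total monthly debts = (105 + 1,495 + 865 + 310 + 1,110) = 3,885. DTI: 3,885 ÷ 9,400 = 41.3%, within the 45% cap
LTV: 64,700 ÷ 64,500 = 100.3%, within 110% cap
Row: 786 falls in 760+. Column: 100.3% falls in 91.01–102%. Rate = 6.7%.

6.7%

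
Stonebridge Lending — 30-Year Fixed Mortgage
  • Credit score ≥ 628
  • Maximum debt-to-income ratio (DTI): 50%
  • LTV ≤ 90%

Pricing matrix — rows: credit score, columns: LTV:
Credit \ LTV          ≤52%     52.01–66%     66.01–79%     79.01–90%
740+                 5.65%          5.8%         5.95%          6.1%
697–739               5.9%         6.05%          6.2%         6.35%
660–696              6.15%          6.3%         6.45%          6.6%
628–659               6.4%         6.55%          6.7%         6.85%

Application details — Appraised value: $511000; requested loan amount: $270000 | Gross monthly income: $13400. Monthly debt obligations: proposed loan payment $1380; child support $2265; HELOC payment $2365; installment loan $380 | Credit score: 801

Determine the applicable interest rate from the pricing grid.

Credit score 801 ≥ 628; Total monthly debts = (1,380 + 2,265 + 2,365 + 380) = 6,390. DTI: 6,390 ÷ 13,400 = 47.7%, within the 50% cap
Loan-to-value = 270,000/511,000 = 52.8% — pass (90% max)
Credit 801 → row 740+; LTV 52.8% → column 52.01–66%. Grid cell → 5.8%.

5.8%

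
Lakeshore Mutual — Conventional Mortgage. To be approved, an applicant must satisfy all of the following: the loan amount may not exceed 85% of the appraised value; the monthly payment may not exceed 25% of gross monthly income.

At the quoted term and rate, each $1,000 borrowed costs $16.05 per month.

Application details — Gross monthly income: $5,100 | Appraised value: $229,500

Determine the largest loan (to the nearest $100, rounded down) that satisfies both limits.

$79,400

Payment cap: 25% × $5,100 = $1,275/month.
At $16.05 per $1,000, that supports 1,275/16.05 × 1,000 ≈ $79,439 → $79,400.
LTV cap: 85% × $229,500 = $195,075 → $195,000.
Binding constraint: payment-to-income.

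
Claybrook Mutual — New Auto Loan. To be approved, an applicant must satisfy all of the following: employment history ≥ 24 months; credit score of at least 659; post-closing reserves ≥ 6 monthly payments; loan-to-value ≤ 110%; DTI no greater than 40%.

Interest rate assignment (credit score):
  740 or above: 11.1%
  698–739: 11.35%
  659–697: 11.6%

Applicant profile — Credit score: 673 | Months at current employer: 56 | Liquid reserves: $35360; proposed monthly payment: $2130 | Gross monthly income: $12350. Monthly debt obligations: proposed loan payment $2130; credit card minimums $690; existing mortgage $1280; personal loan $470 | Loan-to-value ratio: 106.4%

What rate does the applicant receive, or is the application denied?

Approved at 11.6%

Credit score 673 ≥ 659 (meets minimum)
LTV 106.4% — within 110%
Total monthly debts = (2,130 + 690 + 1,280 + 470) = 4,570. DTI: 4,570 ÷ 12,350 = 37%, within the 40% cap
Reserves: 35,360 ÷ 2,130 = 16.6 months (meets 6-month minimum)
Employment 56 ≥ 24 months
All requirements met. Score 673 falls in the 659–697 tier → 11.6%.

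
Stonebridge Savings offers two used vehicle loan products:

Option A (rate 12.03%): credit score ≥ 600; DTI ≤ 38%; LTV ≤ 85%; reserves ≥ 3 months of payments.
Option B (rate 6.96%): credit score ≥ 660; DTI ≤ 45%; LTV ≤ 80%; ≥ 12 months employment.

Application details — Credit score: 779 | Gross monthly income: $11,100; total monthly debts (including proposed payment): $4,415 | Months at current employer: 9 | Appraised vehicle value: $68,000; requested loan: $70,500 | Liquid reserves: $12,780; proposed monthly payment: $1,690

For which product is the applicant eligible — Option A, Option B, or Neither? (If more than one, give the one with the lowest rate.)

DTI = 4,415/11,100 = 39.8%.
LTV = 70,500/68,000 = 103.7%.
Reserves = 12,780/1,690 = 7.6 months.
Option A: score 779 ≥ 600; DTI 39.8% > 38%; LTV 103.7% > 85%; reserves 7.6 ≥ 3 mo → does not qualify.
Option B: score 779 ≥ 660; DTI 39.8% ≤ 45%; LTV 103.7% > 80%; employment 9 < 12 mo → does not qualify.

Neither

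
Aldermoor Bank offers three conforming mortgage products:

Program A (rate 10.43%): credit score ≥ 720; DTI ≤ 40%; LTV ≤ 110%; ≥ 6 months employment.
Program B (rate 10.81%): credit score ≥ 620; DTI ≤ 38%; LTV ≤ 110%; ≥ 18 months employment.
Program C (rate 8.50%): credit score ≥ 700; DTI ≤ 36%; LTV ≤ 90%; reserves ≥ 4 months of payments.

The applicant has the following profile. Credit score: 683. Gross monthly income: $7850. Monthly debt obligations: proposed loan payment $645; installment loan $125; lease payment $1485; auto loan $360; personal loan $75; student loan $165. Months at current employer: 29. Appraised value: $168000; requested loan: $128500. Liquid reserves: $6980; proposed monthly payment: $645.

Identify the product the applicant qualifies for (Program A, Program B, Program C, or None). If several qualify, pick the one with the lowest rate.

Program B

Total debts = (645 + 125 + 1,485 + 360 + 75 + 165) = 2,855; DTI = 2,855/7,850 = 36.4%.
LTV = 128,500/168,000 = 76.5%.
Reserves = 6,980/645 = 10.8 months.
Program A: score 683 < 720; DTI 36.4% ≤ 40%; LTV 76.5% ≤ 110%; employment 29 ≥ 6 mo → does not qualify.
Program B: score 683 ≥ 620; DTI 36.4% ≤ 38%; LTV 76.5% ≤ 110%; employment 29 ≥ 18 mo → qualifies.
Program C: score 683 < 700; DTI 36.4% > 36%; LTV 76.5% ≤ 90%; reserves 10.8 ≥ 4 mo → does not qualify.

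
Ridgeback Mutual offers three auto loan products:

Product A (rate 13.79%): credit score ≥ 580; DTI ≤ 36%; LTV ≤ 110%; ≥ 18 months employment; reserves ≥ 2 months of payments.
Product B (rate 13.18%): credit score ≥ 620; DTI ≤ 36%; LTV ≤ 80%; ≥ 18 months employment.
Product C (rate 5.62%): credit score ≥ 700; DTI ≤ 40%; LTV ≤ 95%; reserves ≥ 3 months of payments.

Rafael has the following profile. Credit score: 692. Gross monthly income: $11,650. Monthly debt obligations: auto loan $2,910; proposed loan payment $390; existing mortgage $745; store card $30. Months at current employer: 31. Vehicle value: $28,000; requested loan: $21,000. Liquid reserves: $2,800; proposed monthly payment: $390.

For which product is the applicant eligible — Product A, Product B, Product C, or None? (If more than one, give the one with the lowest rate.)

Product B

Total debts = (2,910 + 390 + 745 + 30) = 4,075; DTI = 4,075/11,650 = 35%.
LTV = 21,000/28,000 = 75%.
Reserves = 2,800/390 = 7.2 months.
Product A: score 692 ≥ 580; DTI 35% ≤ 36%; LTV 75% ≤ 110%; employment 31 ≥ 18 mo; reserves 7.2 ≥ 2 mo → qualifies.
Product B: score 692 ≥ 620; DTI 35% ≤ 36%; LTV 75% ≤ 80%; employment 31 ≥ 18 mo → qualifies.
Product C: score 692 < 700; DTI 35% ≤ 40%; LTV 75% ≤ 95%; reserves 7.2 ≥ 3 mo → does not qualify.
Qualifying: Product A, Product B. Lowest rate is 13.18% → Product B.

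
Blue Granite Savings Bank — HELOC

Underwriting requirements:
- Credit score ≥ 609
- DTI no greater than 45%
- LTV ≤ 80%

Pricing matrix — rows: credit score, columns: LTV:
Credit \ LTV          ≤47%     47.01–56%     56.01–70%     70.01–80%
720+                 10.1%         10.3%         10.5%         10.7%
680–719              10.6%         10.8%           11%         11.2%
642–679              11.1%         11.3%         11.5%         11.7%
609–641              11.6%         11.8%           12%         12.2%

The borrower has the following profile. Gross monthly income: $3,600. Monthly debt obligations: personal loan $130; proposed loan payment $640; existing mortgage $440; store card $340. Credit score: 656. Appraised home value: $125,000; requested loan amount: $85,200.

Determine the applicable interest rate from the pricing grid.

11.5%

Credit score 656 ≥ 609; Total monthly debts = (130 + 640 + 440 + 340) = 1,550. DTI = 1,550/3,600 = 43.1% ≤ 45%
LTV: 85,200 ÷ 125,000 = 68.2%, within 80% cap
Score 656 is in the 642–679 band; LTV 68.2% is in the 56.01–70% band → 11.5%.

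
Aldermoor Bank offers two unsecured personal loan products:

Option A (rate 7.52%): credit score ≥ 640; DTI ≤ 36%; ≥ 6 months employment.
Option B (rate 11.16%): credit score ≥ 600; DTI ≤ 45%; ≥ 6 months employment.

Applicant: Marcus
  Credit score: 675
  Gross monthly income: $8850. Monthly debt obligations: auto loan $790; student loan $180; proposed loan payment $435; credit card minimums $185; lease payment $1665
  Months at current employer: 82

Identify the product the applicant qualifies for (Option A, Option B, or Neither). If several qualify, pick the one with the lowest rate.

Option B

Total debts = (790 + 180 + 435 + 185 + 1,665) = 3,255; DTI = 3,255/8,850 = 36.8%.
Option A: score 675 ≥ 640; DTI 36.8% > 36%; employment 82 ≥ 6 mo → does not qualify.
Option B: score 675 ≥ 600; DTI 36.8% ≤ 45%; employment 82 ≥ 6 mo → qualifies.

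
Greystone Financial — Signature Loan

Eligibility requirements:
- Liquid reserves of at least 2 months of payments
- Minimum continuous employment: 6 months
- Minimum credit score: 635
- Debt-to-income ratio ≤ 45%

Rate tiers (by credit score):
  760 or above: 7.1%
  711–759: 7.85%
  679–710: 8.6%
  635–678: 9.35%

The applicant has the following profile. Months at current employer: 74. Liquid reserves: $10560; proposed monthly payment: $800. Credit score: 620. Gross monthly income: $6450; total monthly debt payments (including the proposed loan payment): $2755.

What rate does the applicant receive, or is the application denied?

Credit score 620 < 635 (below minimum)
Liquid reserves cover 10,560/800 = 13.2 months — ≥ 2 required
DTI = 2,755/6,450 = 42.7% ≤ 45%
Employment 74 ≥ 6 months
Not all requirements met → denied.

Denied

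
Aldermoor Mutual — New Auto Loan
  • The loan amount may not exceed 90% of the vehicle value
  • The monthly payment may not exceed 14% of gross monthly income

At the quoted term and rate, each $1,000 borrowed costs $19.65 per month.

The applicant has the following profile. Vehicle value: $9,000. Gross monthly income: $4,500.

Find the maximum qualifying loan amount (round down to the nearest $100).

Payment cap: 14% × $4,500 = $630/month.
At $19.65 per $1,000, that supports 630/19.65 × 1,000 ≈ $32,061 → $32,000.
LTV cap: 90% × $9,000 = $8,100 → $8,100.
Binding constraint: loan-to-value.

$8,100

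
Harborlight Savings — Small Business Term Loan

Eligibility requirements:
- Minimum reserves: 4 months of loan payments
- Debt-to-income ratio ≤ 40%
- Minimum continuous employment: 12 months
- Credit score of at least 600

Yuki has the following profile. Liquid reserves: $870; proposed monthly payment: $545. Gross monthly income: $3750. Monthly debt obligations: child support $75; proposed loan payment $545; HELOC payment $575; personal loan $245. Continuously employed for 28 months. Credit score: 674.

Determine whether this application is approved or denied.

Denied

Liquid reserves cover 870/545 = 1.6 months — < 4 required
Total monthly debts = (75 + 545 + 575 + 245) = 1,440. Debt-to-income = 1,440/3,750 = 38.4% — meets 40% limit
Employment 28 ≥ 12 months
Credit score 674 ≥ 600 (meets)
Fails on reserves.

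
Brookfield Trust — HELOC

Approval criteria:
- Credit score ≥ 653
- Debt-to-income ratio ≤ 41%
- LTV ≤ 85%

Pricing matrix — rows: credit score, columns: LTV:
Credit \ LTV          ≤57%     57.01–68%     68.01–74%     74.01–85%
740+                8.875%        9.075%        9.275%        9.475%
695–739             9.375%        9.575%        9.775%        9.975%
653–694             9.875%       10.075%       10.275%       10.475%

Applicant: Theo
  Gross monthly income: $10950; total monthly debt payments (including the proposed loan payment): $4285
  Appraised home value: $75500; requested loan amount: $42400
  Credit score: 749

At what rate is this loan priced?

Credit score 749 ≥ 653; Debt-to-income = 4,285/10,950 = 39.1% — meets 41% limit
LTV: 42,400 ÷ 75,500 = 56.2%, within 85% cap
Credit 749 → row 740+; LTV 56.2% → column ≤57%. Grid cell → 8.875%.

8.875%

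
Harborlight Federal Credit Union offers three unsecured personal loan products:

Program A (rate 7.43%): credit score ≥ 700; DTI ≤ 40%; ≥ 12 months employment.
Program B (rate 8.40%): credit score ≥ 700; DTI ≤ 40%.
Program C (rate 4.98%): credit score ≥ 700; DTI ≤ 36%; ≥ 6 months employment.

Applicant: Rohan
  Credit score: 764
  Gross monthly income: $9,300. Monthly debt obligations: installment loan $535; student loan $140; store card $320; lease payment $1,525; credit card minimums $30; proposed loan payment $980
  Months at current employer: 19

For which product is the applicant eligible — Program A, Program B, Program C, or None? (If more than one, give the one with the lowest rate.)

Total debts = (535 + 140 + 320 + 1,525 + 30 + 980) = 3,530; DTI = 3,530/9,300 = 38%.
Program A: score 764 ≥ 700; DTI 38% ≤ 40%; employment 19 ≥ 12 mo → qualifies.
Program B: score 764 ≥ 700; DTI 38% ≤ 40% → qualifies.
Program C: score 764 ≥ 700; DTI 38% > 36%; employment 19 ≥ 6 mo → does not qualify.
Qualifying: Program A, Program B. Lowest rate is 7.43% → Program A.

Program A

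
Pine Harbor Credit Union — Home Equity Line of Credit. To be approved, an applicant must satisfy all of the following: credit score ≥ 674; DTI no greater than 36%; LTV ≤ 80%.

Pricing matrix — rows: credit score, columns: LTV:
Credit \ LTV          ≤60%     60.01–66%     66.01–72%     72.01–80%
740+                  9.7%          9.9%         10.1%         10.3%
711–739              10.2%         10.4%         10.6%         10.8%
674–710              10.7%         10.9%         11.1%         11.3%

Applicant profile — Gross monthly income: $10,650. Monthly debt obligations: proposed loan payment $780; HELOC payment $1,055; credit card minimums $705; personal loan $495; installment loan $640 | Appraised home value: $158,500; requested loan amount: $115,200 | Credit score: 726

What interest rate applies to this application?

Credit score 726 ≥ 674; Total monthly debts = (780 + 1,055 + 705 + 495 + 640) = 3,675. DTI: 3,675 ÷ 10,650 = 34.5%, within the 36% cap
LTV = 115,200/158,500 = 72.7% ≤ 80%
Credit 726 → row 711–739; LTV 72.7% → column 72.01–80%. Grid cell → 10.8%.

10.8%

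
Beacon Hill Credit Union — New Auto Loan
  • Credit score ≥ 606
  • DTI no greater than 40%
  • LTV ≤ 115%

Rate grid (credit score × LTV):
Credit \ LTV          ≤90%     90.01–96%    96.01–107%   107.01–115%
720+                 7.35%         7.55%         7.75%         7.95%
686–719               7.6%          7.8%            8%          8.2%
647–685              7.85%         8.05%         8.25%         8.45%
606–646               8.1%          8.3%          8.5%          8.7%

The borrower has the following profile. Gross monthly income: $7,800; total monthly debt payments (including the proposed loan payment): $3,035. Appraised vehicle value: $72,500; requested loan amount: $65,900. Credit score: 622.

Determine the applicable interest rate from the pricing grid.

Credit score 622 ≥ 606; Debt-to-income = 3,035/7,800 = 38.9% — meets 40% limit
Loan-to-value = 65,900/72,500 = 90.9% — pass (115% max)
Credit 622 → row 606–646; LTV 90.9% → column 90.01–96%. Grid cell → 8.3%.

8.3%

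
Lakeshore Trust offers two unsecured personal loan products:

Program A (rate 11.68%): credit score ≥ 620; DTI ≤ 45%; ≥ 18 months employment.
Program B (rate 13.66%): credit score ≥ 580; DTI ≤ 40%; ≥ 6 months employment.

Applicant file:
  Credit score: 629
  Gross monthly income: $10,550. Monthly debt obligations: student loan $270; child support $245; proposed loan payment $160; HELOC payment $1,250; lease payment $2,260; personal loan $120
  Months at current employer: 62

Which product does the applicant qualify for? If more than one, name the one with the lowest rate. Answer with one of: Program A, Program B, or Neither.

Program A

Total debts = (270 + 245 + 160 + 1,250 + 2,260 + 120) = 4,305; DTI = 4,305/10,550 = 40.8%.
Program A: score 629 ≥ 620; DTI 40.8% ≤ 45%; employment 62 ≥ 18 mo → qualifies.
Program B: score 629 ≥ 580; DTI 40.8% > 40%; employment 62 ≥ 6 mo → does not qualify.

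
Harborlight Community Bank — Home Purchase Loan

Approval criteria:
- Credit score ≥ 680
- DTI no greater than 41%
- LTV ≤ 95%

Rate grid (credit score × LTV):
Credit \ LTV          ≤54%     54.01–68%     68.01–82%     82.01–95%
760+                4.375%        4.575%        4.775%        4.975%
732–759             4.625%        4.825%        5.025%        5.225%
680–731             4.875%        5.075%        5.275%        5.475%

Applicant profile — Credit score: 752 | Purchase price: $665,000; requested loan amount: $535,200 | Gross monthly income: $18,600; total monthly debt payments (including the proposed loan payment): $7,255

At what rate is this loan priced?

5.025%

Credit score 752 ≥ 680; Debt-to-income = 7,255/18,600 = 39% — meets 41% limit
LTV = 535,200/665,000 = 80.5% ≤ 95%
Row: 752 falls in 732–759. Column: 80.5% falls in 68.01–82%. Rate = 5.025%.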